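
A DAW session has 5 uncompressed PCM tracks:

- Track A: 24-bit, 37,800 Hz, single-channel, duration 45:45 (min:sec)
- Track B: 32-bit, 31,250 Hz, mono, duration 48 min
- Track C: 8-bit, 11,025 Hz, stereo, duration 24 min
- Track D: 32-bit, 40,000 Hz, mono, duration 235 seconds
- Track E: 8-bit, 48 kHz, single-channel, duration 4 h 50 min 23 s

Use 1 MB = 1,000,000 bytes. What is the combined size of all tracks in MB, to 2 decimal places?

1576.94 MB

Track A: 45:45 (min:sec) = 2,745 s; 37,800 × 2,745 × 3 × 1 = 311,283,000 bytes.
Track B: 48 min = 2,880 s; 31,250 × 2,880 × 4 × 1 = 360,000,000 bytes.
Track C: 24 min = 1,440 s; 11,025 × 1,440 × 1 × 2 = 31,752,000 bytes.
Track D: 40,000 × 235 × 4 × 1 = 37,600,000 bytes.
Track E: 4 h 50 min 23 s = 17,423 s; 48,000 × 17,423 × 1 × 1 = 836,304,000 bytes.
Total = 1,576,939,000 bytes = 1576.94 MB.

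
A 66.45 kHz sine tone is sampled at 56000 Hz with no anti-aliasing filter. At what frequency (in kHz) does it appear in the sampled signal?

Nyquist = 56,000/2 = 28,000 Hz; 66,450 Hz exceeds it.
Alias = |66,450 − 1×56,000| = |66,450 − 56,000| = 10,450 Hz = 10.45 kHz.

10.45 kHz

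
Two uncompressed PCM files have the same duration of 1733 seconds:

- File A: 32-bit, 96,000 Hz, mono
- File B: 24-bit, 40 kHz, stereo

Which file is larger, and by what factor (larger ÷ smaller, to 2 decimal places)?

File A: 96,000 × 4 × 1 = 384,000 bytes/s.
File B: 40,000 × 3 × 2 = 240,000 bytes/s.
File A is larger; ratio = 665,472,000 / 415,920,000 = 1.60.

File A, by a factor of 1.60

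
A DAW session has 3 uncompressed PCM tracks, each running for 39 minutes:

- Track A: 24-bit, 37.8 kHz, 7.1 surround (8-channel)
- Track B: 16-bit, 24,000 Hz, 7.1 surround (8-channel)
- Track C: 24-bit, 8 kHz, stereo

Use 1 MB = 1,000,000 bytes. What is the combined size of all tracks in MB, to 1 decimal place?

39 minutes = 2,340 s.
Track A: 37,800 × 2,340 × 3 × 8 = 2,122,848,000 bytes.
Track B: 24,000 × 2,340 × 2 × 8 = 898,560,000 bytes.
Track C: 8,000 × 2,340 × 3 × 2 = 112,320,000 bytes.
Total = 3,133,728,000 bytes = 3133.7 MB.

3133.7 MB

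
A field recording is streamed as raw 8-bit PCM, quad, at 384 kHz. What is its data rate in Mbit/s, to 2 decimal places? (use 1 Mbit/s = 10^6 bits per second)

Bit rate = 384,000 × 8 × 4 = 12,288,000 bits/s.
= 12.29 Mbit/s.

12.29 Mbit/s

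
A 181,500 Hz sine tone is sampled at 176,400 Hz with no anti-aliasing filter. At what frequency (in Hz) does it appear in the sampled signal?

5,100 Hz

Nyquist = 176,400/2 = 88,200 Hz; 181,500 Hz exceeds it.
Alias = |181,500 − 1×176,400| = |181,500 − 176,400| = 5,100 Hz.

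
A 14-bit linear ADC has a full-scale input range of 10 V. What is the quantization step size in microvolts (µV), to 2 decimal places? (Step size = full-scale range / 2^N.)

610.35 µV

10 V / 2^14 = 10 / 16,384 V = 610.35 µV.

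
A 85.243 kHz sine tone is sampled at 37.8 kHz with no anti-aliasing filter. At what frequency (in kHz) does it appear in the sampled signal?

Nyquist = 37,800/2 = 18,900 Hz; 85,243 Hz exceeds it.
Alias = |85,243 − 2×37,800| = |85,243 − 75,600| = 9,643 Hz = 9.643 kHz.

9.643 kHz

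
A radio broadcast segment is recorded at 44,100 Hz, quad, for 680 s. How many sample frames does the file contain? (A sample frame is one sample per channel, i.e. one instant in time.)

44,100 samples/s × 680 s = 29,988,000 frames.

29,988,000 sample frames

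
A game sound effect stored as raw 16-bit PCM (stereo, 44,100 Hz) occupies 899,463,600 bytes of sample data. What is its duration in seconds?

5,099 seconds

Byte rate = 44,100 × 2 × 2 = 176,400 bytes/s.
Duration = 899,463,600 / 176,400 = 5,099 s.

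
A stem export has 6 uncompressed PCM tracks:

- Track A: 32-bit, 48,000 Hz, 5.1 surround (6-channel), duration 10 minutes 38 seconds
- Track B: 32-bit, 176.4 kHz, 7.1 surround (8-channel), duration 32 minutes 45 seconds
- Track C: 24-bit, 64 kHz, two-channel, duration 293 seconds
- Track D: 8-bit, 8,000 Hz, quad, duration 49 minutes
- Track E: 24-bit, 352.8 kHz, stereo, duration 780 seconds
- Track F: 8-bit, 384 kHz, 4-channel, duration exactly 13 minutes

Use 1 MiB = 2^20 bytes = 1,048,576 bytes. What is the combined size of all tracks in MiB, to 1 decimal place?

14193.3 MiB

Track A: 10 minutes 38 seconds = 638 s; 48,000 × 638 × 4 × 6 = 734,976,000 bytes.
Track B: 32 minutes 45 seconds = 1,965 s; 176,400 × 1,965 × 4 × 8 = 11,092,032,000 bytes.
Track C: 64,000 × 293 × 3 × 2 = 112,512,000 bytes.
Track D: 49 minutes = 2,940 s; 8,000 × 2,940 × 1 × 4 = 94,080,000 bytes.
Track E: 352,800 × 780 × 3 × 2 = 1,651,104,000 bytes.
Track F: exactly 13 minutes = 780 s; 384,000 × 780 × 1 × 4 = 1,198,080,000 bytes.
Total = 14,882,784,000 bytes = 14193.3 MiB.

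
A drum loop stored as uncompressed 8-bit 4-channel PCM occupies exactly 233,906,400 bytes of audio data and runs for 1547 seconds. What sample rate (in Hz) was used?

Bytes = sample_rate × seconds × bytes_per_sample × channels.
sample_rate = 233,906,400 / (1,547 × 1 × 4) = 233,906,400 / 6,188 = 37,800 Hz.

37,800 Hz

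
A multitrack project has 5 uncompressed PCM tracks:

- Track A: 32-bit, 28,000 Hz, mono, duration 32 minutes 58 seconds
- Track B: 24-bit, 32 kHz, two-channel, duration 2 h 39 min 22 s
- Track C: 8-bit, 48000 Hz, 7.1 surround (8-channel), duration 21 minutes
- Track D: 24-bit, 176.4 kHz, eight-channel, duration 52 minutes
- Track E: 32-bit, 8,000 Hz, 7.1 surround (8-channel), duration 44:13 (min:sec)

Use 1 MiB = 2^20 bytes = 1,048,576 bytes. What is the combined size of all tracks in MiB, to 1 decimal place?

15668.2 MiB

Track A: 32 minutes 58 seconds = 1,978 s; 28,000 × 1,978 × 4 × 1 = 221,536,000 bytes.
Track B: 2 h 39 min 22 s = 9,562 s; 32,000 × 9,562 × 3 × 2 = 1,835,904,000 bytes.
Track C: 21 minutes = 1,260 s; 48,000 × 1,260 × 1 × 8 = 483,840,000 bytes.
Track D: 52 minutes = 3,120 s; 176,400 × 3,120 × 3 × 8 = 13,208,832,000 bytes.
Track E: 44:13 (min:sec) = 2,653 s; 8,000 × 2,653 × 4 × 8 = 679,168,000 bytes.
Total = 16,429,280,000 bytes = 15668.2 MiB.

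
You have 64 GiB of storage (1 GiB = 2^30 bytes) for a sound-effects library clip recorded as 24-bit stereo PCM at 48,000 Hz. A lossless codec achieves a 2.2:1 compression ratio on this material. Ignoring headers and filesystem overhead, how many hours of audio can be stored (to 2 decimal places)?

145.82 hours

Uncompressed byte rate = 48,000 × 3 × 2 = 288,000 bytes/s.
After 2.2:1 compression, effective rate ≈ 130909.09 bytes/s.
Capacity = 64 × 1,073,741,824 = 68,719,476,736 bytes.
68,719,476,736 / effective rate ≈ 524940.45 s → 145.82 hours.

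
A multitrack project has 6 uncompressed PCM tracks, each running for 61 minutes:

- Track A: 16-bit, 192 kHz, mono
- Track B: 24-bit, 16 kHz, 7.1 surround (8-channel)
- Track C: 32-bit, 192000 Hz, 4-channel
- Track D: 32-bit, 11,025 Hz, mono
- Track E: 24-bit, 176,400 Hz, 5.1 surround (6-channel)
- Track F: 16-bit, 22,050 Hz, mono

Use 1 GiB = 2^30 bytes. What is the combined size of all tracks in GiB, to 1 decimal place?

61 minutes = 3,660 s.
Track A: 192,000 × 3,660 × 2 × 1 = 1,405,440,000 bytes.
Track B: 16,000 × 3,660 × 3 × 8 = 1,405,440,000 bytes.
Track C: 192,000 × 3,660 × 4 × 4 = 11,243,520,000 bytes.
Track D: 11,025 × 3,660 × 4 × 1 = 161,406,000 bytes.
Track E: 176,400 × 3,660 × 3 × 6 = 11,621,232,000 bytes.
Track F: 22,050 × 3,660 × 2 × 1 = 161,406,000 bytes.
Total = 25,998,444,000 bytes = 24.2 GiB.

24.2 GiB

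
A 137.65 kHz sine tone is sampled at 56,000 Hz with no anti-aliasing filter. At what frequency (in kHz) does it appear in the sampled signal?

25.65 kHz

Nyquist = 56,000/2 = 28,000 Hz; 137,650 Hz exceeds it.
Alias = |137,650 − 2×56,000| = |137,650 − 112,000| = 25,650 Hz = 25.65 kHz.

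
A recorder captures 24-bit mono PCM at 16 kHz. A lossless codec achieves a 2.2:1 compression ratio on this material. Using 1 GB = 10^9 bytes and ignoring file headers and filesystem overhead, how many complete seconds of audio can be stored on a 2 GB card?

Uncompressed byte rate = 16,000 × 3 × 1 = 48,000 bytes/s.
After 2.2:1 compression, effective rate ≈ 21818.18 bytes/s.
Capacity = 2 × 1,000,000,000 = 2,000,000,000 bytes.
2,000,000,000 / effective rate ≈ 91666.67 s → 91,666 seconds.

91,666 seconds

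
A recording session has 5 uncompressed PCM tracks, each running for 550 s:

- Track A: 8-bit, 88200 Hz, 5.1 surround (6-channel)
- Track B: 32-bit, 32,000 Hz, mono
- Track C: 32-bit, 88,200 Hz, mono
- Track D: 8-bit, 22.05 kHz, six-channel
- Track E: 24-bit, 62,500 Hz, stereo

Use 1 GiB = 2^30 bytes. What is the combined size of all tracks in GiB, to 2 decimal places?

Track A: 88,200 × 550 × 1 × 6 = 291,060,000 bytes.
Track B: 32,000 × 550 × 4 × 1 = 70,400,000 bytes.
Track C: 88,200 × 550 × 4 × 1 = 194,040,000 bytes.
Track D: 22,050 × 550 × 1 × 6 = 72,765,000 bytes.
Track E: 62,500 × 550 × 3 × 2 = 206,250,000 bytes.
Total = 834,515,000 bytes = 0.78 GiB.

0.78 GiB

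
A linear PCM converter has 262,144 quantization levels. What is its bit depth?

log2(262,144) = 18.

18 bits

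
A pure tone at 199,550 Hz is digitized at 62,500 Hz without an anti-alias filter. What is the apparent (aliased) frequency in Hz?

Nyquist = 62,500/2 = 31,250 Hz; 199,550 Hz exceeds it.
Alias = |199,550 − 3×62,500| = |199,550 − 187,500| = 12,050 Hz.

12,050 Hz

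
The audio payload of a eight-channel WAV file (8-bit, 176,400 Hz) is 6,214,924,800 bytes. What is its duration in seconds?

4,404 seconds

Byte rate = 176,400 × 1 × 8 = 1,411,200 bytes/s.
Duration = 6,214,924,800 / 1,411,200 = 4,404 s.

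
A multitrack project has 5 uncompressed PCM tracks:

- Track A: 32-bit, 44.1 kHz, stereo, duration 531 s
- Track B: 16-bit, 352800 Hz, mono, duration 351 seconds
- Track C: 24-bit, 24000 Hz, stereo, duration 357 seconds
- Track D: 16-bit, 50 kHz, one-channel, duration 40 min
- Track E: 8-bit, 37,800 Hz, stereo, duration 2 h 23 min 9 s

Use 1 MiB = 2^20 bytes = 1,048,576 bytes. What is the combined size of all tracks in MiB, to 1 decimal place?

1312.0 MiB

Track A: 44,100 × 531 × 4 × 2 = 187,336,800 bytes.
Track B: 352,800 × 351 × 2 × 1 = 247,665,600 bytes.
Track C: 24,000 × 357 × 3 × 2 = 51,408,000 bytes.
Track D: 40 min = 2,400 s; 50,000 × 2,400 × 2 × 1 = 240,000,000 bytes.
Track E: 2 h 23 min 9 s = 8,589 s; 37,800 × 8,589 × 1 × 2 = 649,328,400 bytes.
Total = 1,375,738,800 bytes = 1312.0 MiB.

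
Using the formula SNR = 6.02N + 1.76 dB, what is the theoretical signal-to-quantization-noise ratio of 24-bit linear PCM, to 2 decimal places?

6.02 × 24 + 1.76 = 146.24 dB.

146.24 dB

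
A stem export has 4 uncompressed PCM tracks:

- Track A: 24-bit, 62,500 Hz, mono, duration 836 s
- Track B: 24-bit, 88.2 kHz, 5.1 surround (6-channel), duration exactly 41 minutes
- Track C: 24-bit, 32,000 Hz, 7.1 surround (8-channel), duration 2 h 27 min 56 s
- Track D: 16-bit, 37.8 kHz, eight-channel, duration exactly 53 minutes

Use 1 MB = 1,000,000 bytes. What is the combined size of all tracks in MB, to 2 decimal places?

12802.28 MB

Track A: 62,500 × 836 × 3 × 1 = 156,750,000 bytes.
Track B: exactly 41 minutes = 2,460 s; 88,200 × 2,460 × 3 × 6 = 3,905,496,000 bytes.
Track C: 2 h 27 min 56 s = 8,876 s; 32,000 × 8,876 × 3 × 8 = 6,816,768,000 bytes.
Track D: exactly 53 minutes = 3,180 s; 37,800 × 3,180 × 2 × 8 = 1,923,264,000 bytes.
Total = 12,802,278,000 bytes = 12802.28 MB.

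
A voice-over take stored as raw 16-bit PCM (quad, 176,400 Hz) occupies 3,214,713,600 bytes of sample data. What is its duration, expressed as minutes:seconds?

37:58

Byte rate = 176,400 × 2 × 4 = 1,411,200 bytes/s.
Duration = 3,214,713,600 / 1,411,200 = 2,278 s.
2,278 s = 37:58.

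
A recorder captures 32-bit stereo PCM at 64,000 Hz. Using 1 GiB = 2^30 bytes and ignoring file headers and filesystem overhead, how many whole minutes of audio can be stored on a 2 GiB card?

69 minutes

Uncompressed byte rate = 64,000 × 4 × 2 = 512,000 bytes/s.
Capacity = 2 × 1,073,741,824 = 2,147,483,648 bytes.
2,147,483,648 / 512,000 ≈ 4194.3 s → 69 minutes.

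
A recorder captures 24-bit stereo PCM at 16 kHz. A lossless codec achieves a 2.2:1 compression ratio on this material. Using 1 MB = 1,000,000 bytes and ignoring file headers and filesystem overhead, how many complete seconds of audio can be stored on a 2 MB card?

Uncompressed byte rate = 16,000 × 3 × 2 = 96,000 bytes/s.
After 2.2:1 compression, effective rate ≈ 43636.36 bytes/s.
Capacity = 2 × 1,000,000 = 2,000,000 bytes.
2,000,000 / effective rate ≈ 45.83 s → 45 seconds.

45 seconds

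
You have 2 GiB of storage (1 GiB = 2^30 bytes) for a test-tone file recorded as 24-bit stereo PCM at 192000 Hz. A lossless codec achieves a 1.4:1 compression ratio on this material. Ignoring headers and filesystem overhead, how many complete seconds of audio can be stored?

Uncompressed byte rate = 192,000 × 3 × 2 = 1,152,000 bytes/s.
After 1.4:1 compression, effective rate ≈ 822857.14 bytes/s.
Capacity = 2 × 1,073,741,824 = 2,147,483,648 bytes.
2,147,483,648 / effective rate ≈ 2609.79 s → 2,609 seconds.

2,609 seconds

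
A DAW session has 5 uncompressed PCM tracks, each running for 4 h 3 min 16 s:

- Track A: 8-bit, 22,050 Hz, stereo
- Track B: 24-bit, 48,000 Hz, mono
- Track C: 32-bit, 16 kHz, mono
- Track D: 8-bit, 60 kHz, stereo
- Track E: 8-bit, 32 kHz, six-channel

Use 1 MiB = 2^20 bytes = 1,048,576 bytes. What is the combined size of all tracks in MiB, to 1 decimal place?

4 h 3 min 16 s = 14,596 s.
Track A: 22,050 × 14,596 × 1 × 2 = 643,683,600 bytes.
Track B: 48,000 × 14,596 × 3 × 1 = 2,101,824,000 bytes.
Track C: 16,000 × 14,596 × 4 × 1 = 934,144,000 bytes.
Track D: 60,000 × 14,596 × 1 × 2 = 1,751,520,000 bytes.
Track E: 32,000 × 14,596 × 1 × 6 = 2,802,432,000 bytes.
Total = 8,233,603,600 bytes = 7852.2 MiB.

7852.2 MiB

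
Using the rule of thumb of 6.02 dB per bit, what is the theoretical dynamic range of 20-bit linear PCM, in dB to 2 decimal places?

20 × 6.02 = 120.40 dB.

120.40 dB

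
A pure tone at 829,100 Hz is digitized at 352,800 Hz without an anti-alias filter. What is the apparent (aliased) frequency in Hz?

123,500 Hz

Nyquist = 352,800/2 = 176,400 Hz; 829,100 Hz exceeds it.
Alias = |829,100 − 2×352,800| = |829,100 − 705,600| = 123,500 Hz.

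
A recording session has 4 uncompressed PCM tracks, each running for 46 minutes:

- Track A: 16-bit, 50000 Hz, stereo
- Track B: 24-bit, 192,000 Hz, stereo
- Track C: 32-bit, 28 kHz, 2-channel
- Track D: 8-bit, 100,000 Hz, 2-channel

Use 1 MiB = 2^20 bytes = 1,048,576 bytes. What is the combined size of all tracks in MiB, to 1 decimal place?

4674.7 MiB

46 minutes = 2,760 s.
Track A: 50,000 × 2,760 × 2 × 2 = 552,000,000 bytes.
Track B: 192,000 × 2,760 × 3 × 2 = 3,179,520,000 bytes.
Track C: 28,000 × 2,760 × 4 × 2 = 618,240,000 bytes.
Track D: 100,000 × 2,760 × 1 × 2 = 552,000,000 bytes.
Total = 4,901,760,000 bytes = 4674.7 MiB.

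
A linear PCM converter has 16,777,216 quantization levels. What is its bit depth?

24 bits

log2(16,777,216) = 24.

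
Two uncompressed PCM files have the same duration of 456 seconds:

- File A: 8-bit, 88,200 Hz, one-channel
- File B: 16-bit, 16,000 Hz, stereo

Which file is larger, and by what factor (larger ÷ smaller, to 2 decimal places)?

File A: 88,200 × 1 × 1 = 88,200 bytes/s.
File B: 16,000 × 2 × 2 = 64,000 bytes/s.
File A is larger; ratio = 40,219,200 / 29,184,000 = 1.38.

File A, by a factor of 1.38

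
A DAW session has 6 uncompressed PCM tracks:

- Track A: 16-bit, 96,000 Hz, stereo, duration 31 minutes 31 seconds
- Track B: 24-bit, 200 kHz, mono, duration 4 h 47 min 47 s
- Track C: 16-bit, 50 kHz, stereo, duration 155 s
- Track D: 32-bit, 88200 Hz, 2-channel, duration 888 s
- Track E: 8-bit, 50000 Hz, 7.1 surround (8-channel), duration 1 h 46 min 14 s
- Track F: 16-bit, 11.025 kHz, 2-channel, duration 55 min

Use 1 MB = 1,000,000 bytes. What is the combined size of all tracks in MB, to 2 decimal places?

Track A: 31 minutes 31 seconds = 1,891 s; 96,000 × 1,891 × 2 × 2 = 726,144,000 bytes.
Track B: 4 h 47 min 47 s = 17,267 s; 200,000 × 17,267 × 3 × 1 = 10,360,200,000 bytes.
Track C: 50,000 × 155 × 2 × 2 = 31,000,000 bytes.
Track D: 88,200 × 888 × 4 × 2 = 626,572,800 bytes.
Track E: 1 h 46 min 14 s = 6,374 s; 50,000 × 6,374 × 1 × 8 = 2,549,600,000 bytes.
Track F: 55 min = 3,300 s; 11,025 × 3,300 × 2 × 2 = 145,530,000 bytes.
Total = 14,439,046,800 bytes = 14439.05 MB.

14439.05 MB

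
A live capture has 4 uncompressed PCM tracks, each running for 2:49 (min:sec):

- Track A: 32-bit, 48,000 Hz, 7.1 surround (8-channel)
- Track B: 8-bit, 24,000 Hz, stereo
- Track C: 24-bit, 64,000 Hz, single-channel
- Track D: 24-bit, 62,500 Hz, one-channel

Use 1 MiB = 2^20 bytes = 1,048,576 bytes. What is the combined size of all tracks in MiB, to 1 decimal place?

2:49 (min:sec) = 169 s.
Track A: 48,000 × 169 × 4 × 8 = 259,584,000 bytes.
Track B: 24,000 × 169 × 1 × 2 = 8,112,000 bytes.
Track C: 64,000 × 169 × 3 × 1 = 32,448,000 bytes.
Track D: 62,500 × 169 × 3 × 1 = 31,687,500 bytes.
Total = 331,831,500 bytes = 316.5 MiB.

316.5 MiB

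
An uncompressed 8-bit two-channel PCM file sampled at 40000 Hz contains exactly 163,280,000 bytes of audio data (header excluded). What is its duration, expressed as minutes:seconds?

Byte rate = 40,000 × 1 × 2 = 80,000 bytes/s.
Duration = 163,280,000 / 80,000 = 2,041 s.
2,041 s = 34:01.

34:01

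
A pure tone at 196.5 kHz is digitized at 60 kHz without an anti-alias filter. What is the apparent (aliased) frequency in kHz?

Nyquist = 60,000/2 = 30,000 Hz; 196,500 Hz exceeds it.
Alias = |196,500 − 3×60,000| = |196,500 − 180,000| = 16,500 Hz = 16.5 kHz.

16.5 kHz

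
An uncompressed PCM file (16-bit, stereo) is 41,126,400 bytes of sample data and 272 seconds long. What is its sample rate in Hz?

37,800 Hz

Bytes = sample_rate × seconds × bytes_per_sample × channels.
sample_rate = 41,126,400 / (272 × 2 × 2) = 41,126,400 / 1,088 = 37,800 Hz.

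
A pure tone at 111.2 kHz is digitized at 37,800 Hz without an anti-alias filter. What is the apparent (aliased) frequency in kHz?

2.2 kHz

Nyquist = 37,800/2 = 18,900 Hz; 111,200 Hz exceeds it.
Alias = |111,200 − 3×37,800| = |111,200 − 113,400| = 2,200 Hz = 2.2 kHz.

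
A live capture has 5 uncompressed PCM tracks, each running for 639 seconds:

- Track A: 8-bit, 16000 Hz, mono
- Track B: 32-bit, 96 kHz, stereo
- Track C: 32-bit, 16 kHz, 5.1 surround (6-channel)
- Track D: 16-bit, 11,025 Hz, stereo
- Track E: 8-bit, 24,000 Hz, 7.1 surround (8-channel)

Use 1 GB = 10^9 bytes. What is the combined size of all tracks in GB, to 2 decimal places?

0.90 GB

Track A: 16,000 × 639 × 1 × 1 = 10,224,000 bytes.
Track B: 96,000 × 639 × 4 × 2 = 490,752,000 bytes.
Track C: 16,000 × 639 × 4 × 6 = 245,376,000 bytes.
Track D: 11,025 × 639 × 2 × 2 = 28,179,900 bytes.
Track E: 24,000 × 639 × 1 × 8 = 122,688,000 bytes.
Total = 897,219,900 bytes = 0.90 GB.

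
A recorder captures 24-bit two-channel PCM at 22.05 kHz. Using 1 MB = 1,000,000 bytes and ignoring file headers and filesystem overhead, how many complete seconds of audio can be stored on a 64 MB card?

Uncompressed byte rate = 22,050 × 3 × 2 = 132,300 bytes/s.
Capacity = 64 × 1,000,000 = 64,000,000 bytes.
64,000,000 / 132,300 ≈ 483.75 s → 483 seconds.

483 seconds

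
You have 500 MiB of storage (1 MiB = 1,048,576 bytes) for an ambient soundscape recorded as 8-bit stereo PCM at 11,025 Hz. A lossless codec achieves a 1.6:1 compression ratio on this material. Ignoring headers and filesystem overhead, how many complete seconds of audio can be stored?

38,043 seconds

Uncompressed byte rate = 11,025 × 1 × 2 = 22,050 bytes/s.
After 1.6:1 compression, effective rate ≈ 13781.25 bytes/s.
Capacity = 500 × 1,048,576 = 524,288,000 bytes.
524,288,000 / effective rate ≈ 38043.57 s → 38,043 seconds.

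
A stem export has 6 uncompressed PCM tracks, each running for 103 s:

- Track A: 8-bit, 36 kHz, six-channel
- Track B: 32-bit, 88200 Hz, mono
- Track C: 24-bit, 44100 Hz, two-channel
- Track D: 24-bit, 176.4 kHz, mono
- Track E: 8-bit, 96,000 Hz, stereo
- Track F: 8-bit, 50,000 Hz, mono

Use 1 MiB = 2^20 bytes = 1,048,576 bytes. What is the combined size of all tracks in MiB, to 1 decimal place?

Track A: 36,000 × 103 × 1 × 6 = 22,248,000 bytes.
Track B: 88,200 × 103 × 4 × 1 = 36,338,400 bytes.
Track C: 44,100 × 103 × 3 × 2 = 27,253,800 bytes.
Track D: 176,400 × 103 × 3 × 1 = 54,507,600 bytes.
Track E: 96,000 × 103 × 1 × 2 = 19,776,000 bytes.
Track F: 50,000 × 103 × 1 × 1 = 5,150,000 bytes.
Total = 165,273,800 bytes = 157.6 MiB.

157.6 MiB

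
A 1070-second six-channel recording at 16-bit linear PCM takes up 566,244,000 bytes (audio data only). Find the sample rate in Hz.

Bytes = sample_rate × seconds × bytes_per_sample × channels.
sample_rate = 566,244,000 / (1,070 × 2 × 6) = 566,244,000 / 12,840 = 44,100 Hz.

44,100 Hz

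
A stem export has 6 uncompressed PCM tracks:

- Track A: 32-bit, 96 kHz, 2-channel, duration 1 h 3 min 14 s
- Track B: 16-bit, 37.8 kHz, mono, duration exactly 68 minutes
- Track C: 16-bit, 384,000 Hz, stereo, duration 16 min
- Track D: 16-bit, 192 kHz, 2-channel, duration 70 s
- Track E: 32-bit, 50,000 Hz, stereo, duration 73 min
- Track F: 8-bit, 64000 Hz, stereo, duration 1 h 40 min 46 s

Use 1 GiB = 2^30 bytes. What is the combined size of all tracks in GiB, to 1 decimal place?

6.8 GiB

Track A: 1 h 3 min 14 s = 3,794 s; 96,000 × 3,794 × 4 × 2 = 2,913,792,000 bytes.
Track B: exactly 68 minutes = 4,080 s; 37,800 × 4,080 × 2 × 1 = 308,448,000 bytes.
Track C: 16 min = 960 s; 384,000 × 960 × 2 × 2 = 1,474,560,000 bytes.
Track D: 192,000 × 70 × 2 × 2 = 53,760,000 bytes.
Track E: 73 min = 4,380 s; 50,000 × 4,380 × 4 × 2 = 1,752,000,000 bytes.
Track F: 1 h 40 min 46 s = 6,046 s; 64,000 × 6,046 × 1 × 2 = 773,888,000 bytes.
Total = 7,276,448,000 bytes = 6.8 GiB.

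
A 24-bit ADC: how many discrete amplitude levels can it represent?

16,777,216 levels

2^24 = 16,777,216.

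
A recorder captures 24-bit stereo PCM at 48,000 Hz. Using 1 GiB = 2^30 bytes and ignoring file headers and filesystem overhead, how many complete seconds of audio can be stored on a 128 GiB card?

477,218 seconds

Uncompressed byte rate = 48,000 × 3 × 2 = 288,000 bytes/s.
Capacity = 128 × 1,073,741,824 = 137,438,953,472 bytes.
137,438,953,472 / 288,000 ≈ 477218.59 s → 477,218 seconds.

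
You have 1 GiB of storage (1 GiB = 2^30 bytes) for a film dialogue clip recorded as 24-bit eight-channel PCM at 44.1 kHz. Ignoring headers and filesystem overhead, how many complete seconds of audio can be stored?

Uncompressed byte rate = 44,100 × 3 × 8 = 1,058,400 bytes/s.
Capacity = 1 × 1,073,741,824 = 1,073,741,824 bytes.
1,073,741,824 / 1,058,400 ≈ 1014.5 s → 1,014 seconds.

1,014 seconds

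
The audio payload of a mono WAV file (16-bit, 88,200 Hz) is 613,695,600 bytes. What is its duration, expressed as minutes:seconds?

Byte rate = 88,200 × 2 × 1 = 176,400 bytes/s.
Duration = 613,695,600 / 176,400 = 3,479 s.
3,479 s = 57:59.

57:59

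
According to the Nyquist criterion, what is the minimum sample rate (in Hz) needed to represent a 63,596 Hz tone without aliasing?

Minimum sample rate = 2 × 63,596 Hz = 127,192 Hz.

127,192 Hz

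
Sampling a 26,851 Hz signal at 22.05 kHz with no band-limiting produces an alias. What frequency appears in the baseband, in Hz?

4,801 Hz

Nyquist = 22,050/2 = 11,025 Hz; 26,851 Hz exceeds it.
Alias = |26,851 − 1×22,050| = |26,851 − 22,050| = 4,801 Hz.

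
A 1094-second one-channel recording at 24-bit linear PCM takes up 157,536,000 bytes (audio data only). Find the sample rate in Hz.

Bytes = sample_rate × seconds × bytes_per_sample × channels.
sample_rate = 157,536,000 / (1,094 × 3 × 1) = 157,536,000 / 3,282 = 48,000 Hz.

48,000 Hz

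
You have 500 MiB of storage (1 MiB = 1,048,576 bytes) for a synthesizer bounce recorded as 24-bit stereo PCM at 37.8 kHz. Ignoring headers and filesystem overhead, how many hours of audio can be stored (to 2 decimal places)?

0.64 hours

Uncompressed byte rate = 37,800 × 3 × 2 = 226,800 bytes/s.
Capacity = 500 × 1,048,576 = 524,288,000 bytes.
524,288,000 / 226,800 ≈ 2311.68 s → 0.64 hours.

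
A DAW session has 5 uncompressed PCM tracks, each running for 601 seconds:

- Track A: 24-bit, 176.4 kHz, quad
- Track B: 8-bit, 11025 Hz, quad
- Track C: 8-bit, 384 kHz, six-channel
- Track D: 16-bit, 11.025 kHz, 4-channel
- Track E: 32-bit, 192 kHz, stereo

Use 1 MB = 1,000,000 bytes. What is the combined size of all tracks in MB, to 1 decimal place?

3659.5 MB

Track A: 176,400 × 601 × 3 × 4 = 1,272,196,800 bytes.
Track B: 11,025 × 601 × 1 × 4 = 26,504,100 bytes.
Track C: 384,000 × 601 × 1 × 6 = 1,384,704,000 bytes.
Track D: 11,025 × 601 × 2 × 4 = 53,008,200 bytes.
Track E: 192,000 × 601 × 4 × 2 = 923,136,000 bytes.
Total = 3,659,549,100 bytes = 3659.5 MB.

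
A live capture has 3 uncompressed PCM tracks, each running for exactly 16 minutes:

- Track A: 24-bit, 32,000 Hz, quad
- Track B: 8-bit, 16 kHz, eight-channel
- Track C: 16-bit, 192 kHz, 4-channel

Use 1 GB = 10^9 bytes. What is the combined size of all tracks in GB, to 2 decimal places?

exactly 16 minutes = 960 s.
Track A: 32,000 × 960 × 3 × 4 = 368,640,000 bytes.
Track B: 16,000 × 960 × 1 × 8 = 122,880,000 bytes.
Track C: 192,000 × 960 × 2 × 4 = 1,474,560,000 bytes.
Total = 1,966,080,000 bytes = 1.97 GB.

1.97 GB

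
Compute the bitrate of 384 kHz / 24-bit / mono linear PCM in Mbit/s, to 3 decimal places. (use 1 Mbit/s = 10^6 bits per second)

Bit rate = 384,000 × 24 × 1 = 9,216,000 bits/s.
= 9.216 Mbit/s.

9.216 Mbit/s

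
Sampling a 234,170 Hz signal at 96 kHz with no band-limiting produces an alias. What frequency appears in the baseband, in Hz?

Nyquist = 96,000/2 = 48,000 Hz; 234,170 Hz exceeds it.
Alias = |234,170 − 2×96,000| = |234,170 − 192,000| = 42,170 Hz.

42,170 Hz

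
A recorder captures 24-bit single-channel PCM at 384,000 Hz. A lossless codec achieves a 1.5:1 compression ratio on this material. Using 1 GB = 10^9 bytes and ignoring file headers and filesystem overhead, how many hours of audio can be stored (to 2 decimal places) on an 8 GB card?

Uncompressed byte rate = 384,000 × 3 × 1 = 1,152,000 bytes/s.
After 1.5:1 compression, effective rate ≈ 768000 bytes/s.
Capacity = 8 × 1,000,000,000 = 8,000,000,000 bytes.
8,000,000,000 / effective rate ≈ 10416.67 s → 2.89 hours.

2.89 hours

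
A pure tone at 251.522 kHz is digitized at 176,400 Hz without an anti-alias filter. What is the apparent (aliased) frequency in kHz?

75.122 kHz

Nyquist = 176,400/2 = 88,200 Hz; 251,522 Hz exceeds it.
Alias = |251,522 − 1×176,400| = |251,522 − 176,400| = 75,122 Hz = 75.122 kHz.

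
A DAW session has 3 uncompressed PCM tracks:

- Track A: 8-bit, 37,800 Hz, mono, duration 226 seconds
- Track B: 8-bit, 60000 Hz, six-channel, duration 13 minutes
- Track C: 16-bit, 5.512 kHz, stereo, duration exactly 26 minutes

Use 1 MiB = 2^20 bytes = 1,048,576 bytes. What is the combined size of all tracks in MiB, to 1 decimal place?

Track A: 37,800 × 226 × 1 × 1 = 8,542,800 bytes.
Track B: 13 minutes = 780 s; 60,000 × 780 × 1 × 6 = 280,800,000 bytes.
Track C: exactly 26 minutes = 1,560 s; 5,512 × 1,560 × 2 × 2 = 34,394,880 bytes.
Total = 323,737,680 bytes = 308.7 MiB.

308.7 MiB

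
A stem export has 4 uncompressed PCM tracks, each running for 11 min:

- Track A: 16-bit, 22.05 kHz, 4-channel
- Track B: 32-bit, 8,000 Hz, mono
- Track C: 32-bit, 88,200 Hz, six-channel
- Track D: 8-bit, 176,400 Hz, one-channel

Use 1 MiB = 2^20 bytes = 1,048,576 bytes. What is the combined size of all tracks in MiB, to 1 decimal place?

1574.6 MiB

11 min = 660 s.
Track A: 22,050 × 660 × 2 × 4 = 116,424,000 bytes.
Track B: 8,000 × 660 × 4 × 1 = 21,120,000 bytes.
Track C: 88,200 × 660 × 4 × 6 = 1,397,088,000 bytes.
Track D: 176,400 × 660 × 1 × 1 = 116,424,000 bytes.
Total = 1,651,056,000 bytes = 1574.6 MiB.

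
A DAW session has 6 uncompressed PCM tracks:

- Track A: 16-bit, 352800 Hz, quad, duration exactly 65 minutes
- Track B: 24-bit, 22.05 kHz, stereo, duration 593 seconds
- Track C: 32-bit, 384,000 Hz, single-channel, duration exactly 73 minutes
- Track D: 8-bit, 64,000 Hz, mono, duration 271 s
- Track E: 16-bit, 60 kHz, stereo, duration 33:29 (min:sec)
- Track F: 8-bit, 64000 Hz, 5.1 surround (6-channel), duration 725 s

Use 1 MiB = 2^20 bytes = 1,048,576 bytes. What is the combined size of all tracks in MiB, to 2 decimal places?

Track A: exactly 65 minutes = 3,900 s; 352,800 × 3,900 × 2 × 4 = 11,007,360,000 bytes.
Track B: 22,050 × 593 × 3 × 2 = 78,453,900 bytes.
Track C: exactly 73 minutes = 4,380 s; 384,000 × 4,380 × 4 × 1 = 6,727,680,000 bytes.
Track D: 64,000 × 271 × 1 × 1 = 17,344,000 bytes.
Track E: 33:29 (min:sec) = 2,009 s; 60,000 × 2,009 × 2 × 2 = 482,160,000 bytes.
Track F: 64,000 × 725 × 1 × 6 = 278,400,000 bytes.
Total = 18,591,397,900 bytes = 17730.14 MiB.

17730.14 MiB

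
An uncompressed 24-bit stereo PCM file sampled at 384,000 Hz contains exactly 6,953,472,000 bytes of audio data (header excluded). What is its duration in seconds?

Byte rate = 384,000 × 3 × 2 = 2,304,000 bytes/s.
Duration = 6,953,472,000 / 2,304,000 = 3,018 s.

3,018 seconds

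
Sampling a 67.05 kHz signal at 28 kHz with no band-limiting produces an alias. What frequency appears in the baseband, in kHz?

Nyquist = 28,000/2 = 14,000 Hz; 67,050 Hz exceeds it.
Alias = |67,050 − 2×28,000| = |67,050 − 56,000| = 11,050 Hz = 11.05 kHz.

11.05 kHz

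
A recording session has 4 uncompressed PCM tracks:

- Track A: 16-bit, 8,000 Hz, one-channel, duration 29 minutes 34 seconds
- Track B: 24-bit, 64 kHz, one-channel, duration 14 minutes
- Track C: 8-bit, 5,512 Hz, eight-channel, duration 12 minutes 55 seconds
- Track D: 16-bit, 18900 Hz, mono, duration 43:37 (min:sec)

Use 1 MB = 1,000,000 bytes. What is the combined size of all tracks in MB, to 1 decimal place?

322.8 MB

Track A: 29 minutes 34 seconds = 1,774 s; 8,000 × 1,774 × 2 × 1 = 28,384,000 bytes.
Track B: 14 minutes = 840 s; 64,000 × 840 × 3 × 1 = 161,280,000 bytes.
Track C: 12 minutes 55 seconds = 775 s; 5,512 × 775 × 1 × 8 = 34,174,400 bytes.
Track D: 43:37 (min:sec) = 2,617 s; 18,900 × 2,617 × 2 × 1 = 98,922,600 bytes.
Total = 322,761,000 bytes = 322.8 MB.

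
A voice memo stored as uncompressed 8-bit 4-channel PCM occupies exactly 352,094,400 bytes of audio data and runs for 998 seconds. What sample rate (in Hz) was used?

Bytes = sample_rate × seconds × bytes_per_sample × channels.
sample_rate = 352,094,400 / (998 × 1 × 4) = 352,094,400 / 3,992 = 88,200 Hz.

88,200 Hz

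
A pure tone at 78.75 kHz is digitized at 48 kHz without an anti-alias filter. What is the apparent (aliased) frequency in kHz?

Nyquist = 48,000/2 = 24,000 Hz; 78,750 Hz exceeds it.
Alias = |78,750 − 2×48,000| = |78,750 − 96,000| = 17,250 Hz = 17.25 kHz.

17.25 kHz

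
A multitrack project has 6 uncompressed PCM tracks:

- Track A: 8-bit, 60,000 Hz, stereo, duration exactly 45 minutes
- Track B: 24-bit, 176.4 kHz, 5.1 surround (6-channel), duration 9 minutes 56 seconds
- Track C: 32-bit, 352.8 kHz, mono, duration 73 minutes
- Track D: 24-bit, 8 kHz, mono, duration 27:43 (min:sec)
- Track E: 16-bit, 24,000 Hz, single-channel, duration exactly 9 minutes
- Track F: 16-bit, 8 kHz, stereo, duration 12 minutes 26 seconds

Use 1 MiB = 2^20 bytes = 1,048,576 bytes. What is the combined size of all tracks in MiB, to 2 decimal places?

8094.00 MiB

Track A: exactly 45 minutes = 2,700 s; 60,000 × 2,700 × 1 × 2 = 324,000,000 bytes.
Track B: 9 minutes 56 seconds = 596 s; 176,400 × 596 × 3 × 6 = 1,892,419,200 bytes.
Track C: 73 minutes = 4,380 s; 352,800 × 4,380 × 4 × 1 = 6,181,056,000 bytes.
Track D: 27:43 (min:sec) = 1,663 s; 8,000 × 1,663 × 3 × 1 = 39,912,000 bytes.
Track E: exactly 9 minutes = 540 s; 24,000 × 540 × 2 × 1 = 25,920,000 bytes.
Track F: 12 minutes 26 seconds = 746 s; 8,000 × 746 × 2 × 2 = 23,872,000 bytes.
Total = 8,487,179,200 bytes = 8094.00 MiB.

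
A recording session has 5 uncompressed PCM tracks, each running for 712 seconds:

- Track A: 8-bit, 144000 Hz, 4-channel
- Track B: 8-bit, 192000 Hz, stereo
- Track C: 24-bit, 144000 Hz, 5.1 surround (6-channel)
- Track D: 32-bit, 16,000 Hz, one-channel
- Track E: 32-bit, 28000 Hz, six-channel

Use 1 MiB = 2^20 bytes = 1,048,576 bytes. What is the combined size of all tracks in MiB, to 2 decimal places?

2911.62 MiB

Track A: 144,000 × 712 × 1 × 4 = 410,112,000 bytes.
Track B: 192,000 × 712 × 1 × 2 = 273,408,000 bytes.
Track C: 144,000 × 712 × 3 × 6 = 1,845,504,000 bytes.
Track D: 16,000 × 712 × 4 × 1 = 45,568,000 bytes.
Track E: 28,000 × 712 × 4 × 6 = 478,464,000 bytes.
Total = 3,053,056,000 bytes = 2911.62 MiB.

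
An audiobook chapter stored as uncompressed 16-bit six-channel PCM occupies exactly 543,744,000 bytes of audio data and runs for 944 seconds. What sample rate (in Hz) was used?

48,000 Hz

Bytes = sample_rate × seconds × bytes_per_sample × channels.
sample_rate = 543,744,000 / (944 × 2 × 6) = 543,744,000 / 11,328 = 48,000 Hz.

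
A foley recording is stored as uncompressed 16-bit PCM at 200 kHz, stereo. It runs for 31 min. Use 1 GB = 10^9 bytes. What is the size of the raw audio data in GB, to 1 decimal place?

Duration = 31 min = 1,860 s.
Bytes = 200,000 samples/s × 1,860 s × 2 bytes/sample × 2 ch = 1,488,000,000 bytes.
1,488,000,000 / 1,000,000,000 = 1.5 GB.

1.5 GB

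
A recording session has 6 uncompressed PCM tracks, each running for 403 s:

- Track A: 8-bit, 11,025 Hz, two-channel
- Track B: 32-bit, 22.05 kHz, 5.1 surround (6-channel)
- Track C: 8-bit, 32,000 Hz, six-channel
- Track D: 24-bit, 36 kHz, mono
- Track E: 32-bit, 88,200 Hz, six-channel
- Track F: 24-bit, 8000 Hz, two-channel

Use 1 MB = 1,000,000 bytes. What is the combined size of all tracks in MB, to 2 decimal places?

Track A: 11,025 × 403 × 1 × 2 = 8,886,150 bytes.
Track B: 22,050 × 403 × 4 × 6 = 213,267,600 bytes.
Track C: 32,000 × 403 × 1 × 6 = 77,376,000 bytes.
Track D: 36,000 × 403 × 3 × 1 = 43,524,000 bytes.
Track E: 88,200 × 403 × 4 × 6 = 853,070,400 bytes.
Track F: 8,000 × 403 × 3 × 2 = 19,344,000 bytes.
Total = 1,215,468,150 bytes = 1215.47 MB.

1215.47 MB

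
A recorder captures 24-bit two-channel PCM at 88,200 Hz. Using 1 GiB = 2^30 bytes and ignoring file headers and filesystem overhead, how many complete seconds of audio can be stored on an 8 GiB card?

Uncompressed byte rate = 88,200 × 3 × 2 = 529,200 bytes/s.
Capacity = 8 × 1,073,741,824 = 8,589,934,592 bytes.
8,589,934,592 / 529,200 ≈ 16231.92 s → 16,231 seconds.

16,231 seconds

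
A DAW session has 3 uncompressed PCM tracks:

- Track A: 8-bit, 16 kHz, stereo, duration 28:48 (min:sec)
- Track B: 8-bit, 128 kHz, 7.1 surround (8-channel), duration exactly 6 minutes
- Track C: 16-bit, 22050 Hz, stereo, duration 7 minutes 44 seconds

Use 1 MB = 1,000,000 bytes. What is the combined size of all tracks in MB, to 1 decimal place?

464.9 MB

Track A: 28:48 (min:sec) = 1,728 s; 16,000 × 1,728 × 1 × 2 = 55,296,000 bytes.
Track B: exactly 6 minutes = 360 s; 128,000 × 360 × 1 × 8 = 368,640,000 bytes.
Track C: 7 minutes 44 seconds = 464 s; 22,050 × 464 × 2 × 2 = 40,924,800 bytes.
Total = 464,860,800 bytes = 464.9 MB.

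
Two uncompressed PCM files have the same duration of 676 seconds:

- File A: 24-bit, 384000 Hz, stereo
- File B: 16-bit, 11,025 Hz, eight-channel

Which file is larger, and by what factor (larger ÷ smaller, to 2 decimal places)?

File A, by a factor of 13.06

File A: 384,000 × 3 × 2 = 2,304,000 bytes/s.
File B: 11,025 × 2 × 8 = 176,400 bytes/s.
File A is larger; ratio = 1,557,504,000 / 119,246,400 = 13.06.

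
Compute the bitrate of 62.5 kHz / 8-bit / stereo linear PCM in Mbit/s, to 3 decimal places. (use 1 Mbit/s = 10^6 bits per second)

Bit rate = 62,500 × 8 × 2 = 1,000,000 bits/s.
= 1.000 Mbit/s.

1.000 Mbit/s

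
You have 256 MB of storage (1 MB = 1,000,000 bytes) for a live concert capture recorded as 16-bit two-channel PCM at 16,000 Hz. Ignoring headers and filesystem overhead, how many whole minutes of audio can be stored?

66 minutes

Uncompressed byte rate = 16,000 × 2 × 2 = 64,000 bytes/s.
Capacity = 256 × 1,000,000 = 256,000,000 bytes.
256,000,000 / 64,000 ≈ 4000 s → 66 minutes.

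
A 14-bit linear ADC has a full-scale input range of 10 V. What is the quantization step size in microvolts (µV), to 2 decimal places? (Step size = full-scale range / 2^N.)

610.35 µV

10 V / 2^14 = 10 / 16,384 V = 610.35 µV.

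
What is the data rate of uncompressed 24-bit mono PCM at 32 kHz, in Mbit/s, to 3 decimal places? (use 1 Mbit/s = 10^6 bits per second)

0.768 Mbit/s

Bit rate = 32,000 × 24 × 1 = 768,000 bits/s.
= 0.768 Mbit/s.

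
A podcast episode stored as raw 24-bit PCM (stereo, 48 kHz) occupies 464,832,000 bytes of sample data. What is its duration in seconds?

Byte rate = 48,000 × 3 × 2 = 288,000 bytes/s.
Duration = 464,832,000 / 288,000 = 1,614 s.

1,614 seconds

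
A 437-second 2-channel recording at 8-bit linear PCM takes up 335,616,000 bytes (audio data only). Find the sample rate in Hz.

384,000 Hz

Bytes = sample_rate × seconds × bytes_per_sample × channels.
sample_rate = 335,616,000 / (437 × 1 × 2) = 335,616,000 / 874 = 384,000 Hz.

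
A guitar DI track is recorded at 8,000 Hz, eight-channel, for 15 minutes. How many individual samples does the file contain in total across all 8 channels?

15 minutes = 900 s.
8,000 × 900 s × 8 ch = 57,600,000 samples.

57,600,000 samples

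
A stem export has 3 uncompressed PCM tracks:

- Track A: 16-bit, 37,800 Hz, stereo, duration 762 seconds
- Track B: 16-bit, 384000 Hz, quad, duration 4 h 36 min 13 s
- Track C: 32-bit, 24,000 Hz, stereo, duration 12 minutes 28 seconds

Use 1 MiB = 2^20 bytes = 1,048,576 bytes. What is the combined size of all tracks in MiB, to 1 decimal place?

48800.6 MiB

Track A: 37,800 × 762 × 2 × 2 = 115,214,400 bytes.
Track B: 4 h 36 min 13 s = 16,573 s; 384,000 × 16,573 × 2 × 4 = 50,912,256,000 bytes.
Track C: 12 minutes 28 seconds = 748 s; 24,000 × 748 × 4 × 2 = 143,616,000 bytes.
Total = 51,171,086,400 bytes = 48800.6 MiB.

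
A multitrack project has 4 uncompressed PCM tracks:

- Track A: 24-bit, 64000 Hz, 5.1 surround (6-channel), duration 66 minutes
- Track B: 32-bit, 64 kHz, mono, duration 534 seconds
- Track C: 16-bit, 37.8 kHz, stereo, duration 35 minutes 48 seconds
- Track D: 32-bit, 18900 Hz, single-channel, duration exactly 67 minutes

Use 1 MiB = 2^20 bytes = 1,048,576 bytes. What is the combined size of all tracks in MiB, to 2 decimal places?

Track A: 66 minutes = 3,960 s; 64,000 × 3,960 × 3 × 6 = 4,561,920,000 bytes.
Track B: 64,000 × 534 × 4 × 1 = 136,704,000 bytes.
Track C: 35 minutes 48 seconds = 2,148 s; 37,800 × 2,148 × 2 × 2 = 324,777,600 bytes.
Track D: exactly 67 minutes = 4,020 s; 18,900 × 4,020 × 4 × 1 = 303,912,000 bytes.
Total = 5,327,313,600 bytes = 5080.52 MiB.

5080.52 MiB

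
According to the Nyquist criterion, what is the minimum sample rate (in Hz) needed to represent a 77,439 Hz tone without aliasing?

Minimum sample rate = 2 × 77,439 Hz = 154,878 Hz.

154,878 Hz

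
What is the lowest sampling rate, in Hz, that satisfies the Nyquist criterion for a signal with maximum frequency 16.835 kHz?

Minimum sample rate = 2 × 16,835 Hz = 33,670 Hz.

33,670 Hz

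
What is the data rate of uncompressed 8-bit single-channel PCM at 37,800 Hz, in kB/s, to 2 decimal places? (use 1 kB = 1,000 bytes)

Bit rate = 37,800 × 8 × 1 = 302,400 bits/s.
302,400 / 8 = 37,800 B/s = 37.80 kB/s.

37.80 kB/s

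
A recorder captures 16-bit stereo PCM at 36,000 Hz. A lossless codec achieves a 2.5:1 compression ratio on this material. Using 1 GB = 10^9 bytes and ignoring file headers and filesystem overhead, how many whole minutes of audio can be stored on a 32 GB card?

9,259 minutes

Uncompressed byte rate = 36,000 × 2 × 2 = 144,000 bytes/s.
After 2.5:1 compression, effective rate ≈ 57600 bytes/s.
Capacity = 32 × 1,000,000,000 = 32,000,000,000 bytes.
32,000,000,000 / effective rate ≈ 555555.56 s → 9,259 minutes.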